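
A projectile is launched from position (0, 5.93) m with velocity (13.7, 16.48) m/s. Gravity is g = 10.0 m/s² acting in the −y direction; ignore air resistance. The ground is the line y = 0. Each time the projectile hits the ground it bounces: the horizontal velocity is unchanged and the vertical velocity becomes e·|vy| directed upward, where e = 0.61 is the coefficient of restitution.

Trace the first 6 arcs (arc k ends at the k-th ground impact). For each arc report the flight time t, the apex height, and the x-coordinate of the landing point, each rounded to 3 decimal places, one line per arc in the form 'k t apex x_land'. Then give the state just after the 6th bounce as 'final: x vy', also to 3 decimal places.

1 3.623 19.510 49.640
2 2.410 7.259 82.655
3 1.470 2.701 102.795
4 0.897 1.005 115.080
5 0.547 0.374 122.574
6 0.334 0.139 127.145
final: 127.145 1.018

Arc 1: start y=5.930, vy=16.480 → t=3.623, apex=19.510, x_land=49.640, impact vy=-19.753
  bounce: vy ← 0.61·19.753 = 12.049
Arc 2: start y=0.000, vy=12.049 → t=2.410, apex=7.259, x_land=82.655, impact vy=-12.049
  bounce: vy ← 0.61·12.049 = 7.350
Arc 3: start y=0.000, vy=7.350 → t=1.470, apex=2.701, x_land=102.795, impact vy=-7.350
  bounce: vy ← 0.61·7.350 = 4.484
Arc 4: start y=0.000, vy=4.484 → t=0.897, apex=1.005, x_land=115.080, impact vy=-4.484
  bounce: vy ← 0.61·4.484 = 2.735
Arc 5: start y=0.000, vy=2.735 → t=0.547, apex=0.374, x_land=122.574, impact vy=-2.735
  bounce: vy ← 0.61·2.735 = 1.668
Arc 6: start y=0.000, vy=1.668 → t=0.334, apex=0.139, x_land=127.145, impact vy=-1.668
  bounce: vy ← 0.61·1.668 = 1.018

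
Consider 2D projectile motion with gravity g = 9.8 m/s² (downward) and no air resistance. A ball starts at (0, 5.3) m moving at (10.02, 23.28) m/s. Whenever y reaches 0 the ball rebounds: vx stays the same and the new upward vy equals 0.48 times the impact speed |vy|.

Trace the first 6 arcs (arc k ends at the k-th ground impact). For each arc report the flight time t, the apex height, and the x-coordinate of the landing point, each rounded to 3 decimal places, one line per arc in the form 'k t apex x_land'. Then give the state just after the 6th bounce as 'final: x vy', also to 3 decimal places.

Arc 1: start y=5.300, vy=23.280 → t=4.969, apex=32.951, x_land=49.786, impact vy=-25.413
  bounce: vy ← 0.48·25.413 = 12.198
Arc 2: start y=0.000, vy=12.198 → t=2.489, apex=7.592, x_land=74.731, impact vy=-12.198
  bounce: vy ← 0.48·12.198 = 5.855
Arc 3: start y=0.000, vy=5.855 → t=1.195, apex=1.749, x_land=86.704, impact vy=-5.855
  bounce: vy ← 0.48·5.855 = 2.811
Arc 4: start y=0.000, vy=2.811 → t=0.574, apex=0.403, x_land=92.452, impact vy=-2.811
  bounce: vy ← 0.48·2.811 = 1.349
Arc 5: start y=0.000, vy=1.349 → t=0.275, apex=0.093, x_land=95.210, impact vy=-1.349
  bounce: vy ← 0.48·1.349 = 0.648
Arc 6: start y=0.000, vy=0.648 → t=0.132, apex=0.021, x_land=96.534, impact vy=-0.648
  bounce: vy ← 0.48·0.648 = 0.311

1 4.969 32.951 49.786
2 2.489 7.592 74.731
3 1.195 1.749 86.704
4 0.574 0.403 92.452
5 0.275 0.093 95.210
6 0.132 0.021 96.534
final: 96.534 0.311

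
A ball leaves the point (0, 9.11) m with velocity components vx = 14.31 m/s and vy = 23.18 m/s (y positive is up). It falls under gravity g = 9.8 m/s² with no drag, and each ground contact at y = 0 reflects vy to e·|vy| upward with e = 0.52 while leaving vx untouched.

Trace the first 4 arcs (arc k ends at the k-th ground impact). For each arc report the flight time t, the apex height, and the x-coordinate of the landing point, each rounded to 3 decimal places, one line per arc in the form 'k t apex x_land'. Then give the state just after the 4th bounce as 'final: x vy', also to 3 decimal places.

1 5.095 36.524 72.916
2 2.839 9.876 113.548
3 1.476 2.670 134.676
4 0.768 0.722 145.663
final: 145.663 1.956

Arc 1: start y=9.110, vy=23.180 → t=5.095, apex=36.524, x_land=72.916, impact vy=-26.756
  bounce: vy ← 0.52·26.756 = 13.913
Arc 2: start y=0.000, vy=13.913 → t=2.839, apex=9.876, x_land=113.548, impact vy=-13.913
  bounce: vy ← 0.52·13.913 = 7.235
Arc 3: start y=0.000, vy=7.235 → t=1.476, apex=2.670, x_land=134.676, impact vy=-7.235
  bounce: vy ← 0.52·7.235 = 3.762
Arc 4: start y=0.000, vy=3.762 → t=0.768, apex=0.722, x_land=145.663, impact vy=-3.762
  bounce: vy ← 0.52·3.762 = 1.956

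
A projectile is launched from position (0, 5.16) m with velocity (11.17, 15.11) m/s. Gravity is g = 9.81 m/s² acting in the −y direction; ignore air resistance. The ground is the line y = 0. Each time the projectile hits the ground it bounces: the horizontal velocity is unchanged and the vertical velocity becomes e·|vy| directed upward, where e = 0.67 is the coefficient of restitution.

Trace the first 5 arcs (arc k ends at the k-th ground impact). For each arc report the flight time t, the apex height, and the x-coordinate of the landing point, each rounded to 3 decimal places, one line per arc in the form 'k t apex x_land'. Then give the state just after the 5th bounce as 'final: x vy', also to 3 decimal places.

1 3.391 16.797 37.875
2 2.480 7.540 65.573
3 1.661 3.385 84.131
4 1.113 1.519 96.565
5 0.746 0.682 104.895
final: 104.895 2.451

Arc 1: start y=5.160, vy=15.110 → t=3.391, apex=16.797, x_land=37.875, impact vy=-18.154
  bounce: vy ← 0.67·18.154 = 12.163
Arc 2: start y=0.000, vy=12.163 → t=2.480, apex=7.540, x_land=65.573, impact vy=-12.163
  bounce: vy ← 0.67·12.163 = 8.149
Arc 3: start y=0.000, vy=8.149 → t=1.661, apex=3.385, x_land=84.131, impact vy=-8.149
  bounce: vy ← 0.67·8.149 = 5.460
Arc 4: start y=0.000, vy=5.460 → t=1.113, apex=1.519, x_land=96.565, impact vy=-5.460
  bounce: vy ← 0.67·5.460 = 3.658
Arc 5: start y=0.000, vy=3.658 → t=0.746, apex=0.682, x_land=104.895, impact vy=-3.658
  bounce: vy ← 0.67·3.658 = 2.451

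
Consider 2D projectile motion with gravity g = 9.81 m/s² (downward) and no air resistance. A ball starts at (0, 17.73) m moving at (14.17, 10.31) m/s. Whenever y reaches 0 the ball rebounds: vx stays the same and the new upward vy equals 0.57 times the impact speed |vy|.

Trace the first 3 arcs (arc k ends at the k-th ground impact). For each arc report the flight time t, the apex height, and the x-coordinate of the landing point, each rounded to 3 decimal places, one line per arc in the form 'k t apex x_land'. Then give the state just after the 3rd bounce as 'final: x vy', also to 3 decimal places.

1 3.223 23.148 45.675
2 2.477 7.521 80.767
3 1.412 2.443 100.769
final: 100.769 3.947

Arc 1: start y=17.730, vy=10.310 → t=3.223, apex=23.148, x_land=45.675, impact vy=-21.311
  bounce: vy ← 0.57·21.311 = 12.147
Arc 2: start y=0.000, vy=12.147 → t=2.477, apex=7.521, x_land=80.767, impact vy=-12.147
  bounce: vy ← 0.57·12.147 = 6.924
Arc 3: start y=0.000, vy=6.924 → t=1.412, apex=2.443, x_land=100.769, impact vy=-6.924
  bounce: vy ← 0.57·6.924 = 3.947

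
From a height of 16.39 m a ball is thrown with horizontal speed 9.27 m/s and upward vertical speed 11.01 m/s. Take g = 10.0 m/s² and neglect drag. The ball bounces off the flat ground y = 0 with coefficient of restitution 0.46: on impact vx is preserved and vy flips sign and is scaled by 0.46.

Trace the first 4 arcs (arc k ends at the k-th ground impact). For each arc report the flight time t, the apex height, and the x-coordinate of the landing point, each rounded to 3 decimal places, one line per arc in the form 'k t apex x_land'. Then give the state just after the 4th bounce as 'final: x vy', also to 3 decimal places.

1 3.220 22.451 29.849
2 1.949 4.751 47.921
3 0.897 1.005 56.234
4 0.413 0.213 60.058
final: 60.058 0.949

Arc 1: start y=16.390, vy=11.010 → t=3.220, apex=22.451, x_land=29.849, impact vy=-21.190
  bounce: vy ← 0.46·21.190 = 9.747
Arc 2: start y=0.000, vy=9.747 → t=1.949, apex=4.751, x_land=47.921, impact vy=-9.747
  bounce: vy ← 0.46·9.747 = 4.484
Arc 3: start y=0.000, vy=4.484 → t=0.897, apex=1.005, x_land=56.234, impact vy=-4.484
  bounce: vy ← 0.46·4.484 = 2.063
Arc 4: start y=0.000, vy=2.063 → t=0.413, apex=0.213, x_land=60.058, impact vy=-2.063
  bounce: vy ← 0.46·2.063 = 0.949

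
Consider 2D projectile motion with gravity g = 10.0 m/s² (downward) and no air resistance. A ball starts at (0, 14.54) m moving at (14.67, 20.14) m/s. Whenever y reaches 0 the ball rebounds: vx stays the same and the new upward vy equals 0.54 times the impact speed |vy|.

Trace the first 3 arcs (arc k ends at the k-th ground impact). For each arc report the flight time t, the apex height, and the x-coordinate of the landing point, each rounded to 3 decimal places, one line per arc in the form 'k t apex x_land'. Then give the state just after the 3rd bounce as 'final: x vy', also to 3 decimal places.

Arc 1: start y=14.540, vy=20.140 → t=4.653, apex=34.821, x_land=68.259, impact vy=-26.390
  bounce: vy ← 0.54·26.390 = 14.250
Arc 2: start y=0.000, vy=14.250 → t=2.850, apex=10.154, x_land=110.070, impact vy=-14.250
  bounce: vy ← 0.54·14.250 = 7.695
Arc 3: start y=0.000, vy=7.695 → t=1.539, apex=2.961, x_land=132.648, impact vy=-7.695
  bounce: vy ← 0.54·7.695 = 4.155

1 4.653 34.821 68.259
2 2.850 10.154 110.070
3 1.539 2.961 132.648
final: 132.648 4.155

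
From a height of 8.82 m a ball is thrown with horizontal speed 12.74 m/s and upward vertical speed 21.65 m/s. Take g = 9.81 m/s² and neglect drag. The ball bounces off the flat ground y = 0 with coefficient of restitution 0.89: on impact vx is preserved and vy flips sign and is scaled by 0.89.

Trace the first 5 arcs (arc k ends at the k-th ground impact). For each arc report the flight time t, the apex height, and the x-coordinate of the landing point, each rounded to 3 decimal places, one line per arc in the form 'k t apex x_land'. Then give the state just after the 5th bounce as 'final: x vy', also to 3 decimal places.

1 4.789 32.710 61.016
2 4.597 25.910 119.577
3 4.091 20.523 171.697
4 3.641 16.256 218.083
5 3.240 12.877 259.367
final: 259.367 14.146

Arc 1: start y=8.820, vy=21.650 → t=4.789, apex=32.710, x_land=61.016, impact vy=-25.333
  bounce: vy ← 0.89·25.333 = 22.547
Arc 2: start y=0.000, vy=22.547 → t=4.597, apex=25.910, x_land=119.577, impact vy=-22.547
  bounce: vy ← 0.89·22.547 = 20.066
Arc 3: start y=0.000, vy=20.066 → t=4.091, apex=20.523, x_land=171.697, impact vy=-20.066
  bounce: vy ← 0.89·20.066 = 17.859
Arc 4: start y=0.000, vy=17.859 → t=3.641, apex=16.256, x_land=218.083, impact vy=-17.859
  bounce: vy ← 0.89·17.859 = 15.895
Arc 5: start y=0.000, vy=15.895 → t=3.240, apex=12.877, x_land=259.367, impact vy=-15.895
  bounce: vy ← 0.89·15.895 = 14.146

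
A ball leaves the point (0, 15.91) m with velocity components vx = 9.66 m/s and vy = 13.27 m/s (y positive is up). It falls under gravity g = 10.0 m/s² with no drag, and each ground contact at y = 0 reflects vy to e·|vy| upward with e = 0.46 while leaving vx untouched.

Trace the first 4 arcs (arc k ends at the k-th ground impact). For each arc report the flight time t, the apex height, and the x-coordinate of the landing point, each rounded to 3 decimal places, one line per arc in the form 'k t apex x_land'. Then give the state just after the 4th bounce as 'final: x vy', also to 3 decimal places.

1 3.550 24.715 34.296
2 2.045 5.230 54.054
3 0.941 1.107 63.143
4 0.433 0.234 67.324
final: 67.324 0.995

Arc 1: start y=15.910, vy=13.270 → t=3.550, apex=24.715, x_land=34.296, impact vy=-22.233
  bounce: vy ← 0.46·22.233 = 10.227
Arc 2: start y=0.000, vy=10.227 → t=2.045, apex=5.230, x_land=54.054, impact vy=-10.227
  bounce: vy ← 0.46·10.227 = 4.704
Arc 3: start y=0.000, vy=4.704 → t=0.941, apex=1.107, x_land=63.143, impact vy=-4.704
  bounce: vy ← 0.46·4.704 = 2.164
Arc 4: start y=0.000, vy=2.164 → t=0.433, apex=0.234, x_land=67.324, impact vy=-2.164
  bounce: vy ← 0.46·2.164 = 0.995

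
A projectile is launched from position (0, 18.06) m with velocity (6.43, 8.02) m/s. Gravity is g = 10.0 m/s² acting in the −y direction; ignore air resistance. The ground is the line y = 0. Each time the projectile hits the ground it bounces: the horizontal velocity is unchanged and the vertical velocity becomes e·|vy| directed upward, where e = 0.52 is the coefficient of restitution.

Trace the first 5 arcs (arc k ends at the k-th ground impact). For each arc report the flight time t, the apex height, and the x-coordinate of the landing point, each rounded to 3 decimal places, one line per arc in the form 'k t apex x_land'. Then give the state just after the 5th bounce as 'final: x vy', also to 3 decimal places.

1 2.865 21.276 18.421
2 2.145 5.753 32.215
3 1.116 1.556 39.388
4 0.580 0.421 43.118
5 0.302 0.114 45.058
final: 45.058 0.784

Arc 1: start y=18.060, vy=8.020 → t=2.865, apex=21.276, x_land=18.421, impact vy=-20.628
  bounce: vy ← 0.52·20.628 = 10.727
Arc 2: start y=0.000, vy=10.727 → t=2.145, apex=5.753, x_land=32.215, impact vy=-10.727
  bounce: vy ← 0.52·10.727 = 5.578
Arc 3: start y=0.000, vy=5.578 → t=1.116, apex=1.556, x_land=39.388, impact vy=-5.578
  bounce: vy ← 0.52·5.578 = 2.900
Arc 4: start y=0.000, vy=2.900 → t=0.580, apex=0.421, x_land=43.118, impact vy=-2.900
  bounce: vy ← 0.52·2.900 = 1.508
Arc 5: start y=0.000, vy=1.508 → t=0.302, apex=0.114, x_land=45.058, impact vy=-1.508
  bounce: vy ← 0.52·1.508 = 0.784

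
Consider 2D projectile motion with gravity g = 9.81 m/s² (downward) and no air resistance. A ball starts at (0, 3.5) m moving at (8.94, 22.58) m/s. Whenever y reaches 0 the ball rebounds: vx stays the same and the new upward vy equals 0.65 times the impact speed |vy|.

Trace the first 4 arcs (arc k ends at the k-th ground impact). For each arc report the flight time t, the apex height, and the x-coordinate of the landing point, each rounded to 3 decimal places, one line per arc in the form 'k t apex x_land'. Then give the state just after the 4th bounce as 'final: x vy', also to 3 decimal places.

1 4.754 29.487 42.497
2 3.187 12.458 70.992
3 2.072 5.264 89.514
4 1.347 2.224 101.554
final: 101.554 4.294

Arc 1: start y=3.500, vy=22.580 → t=4.754, apex=29.487, x_land=42.497, impact vy=-24.053
  bounce: vy ← 0.65·24.053 = 15.634
Arc 2: start y=0.000, vy=15.634 → t=3.187, apex=12.458, x_land=70.992, impact vy=-15.634
  bounce: vy ← 0.65·15.634 = 10.162
Arc 3: start y=0.000, vy=10.162 → t=2.072, apex=5.264, x_land=89.514, impact vy=-10.162
  bounce: vy ← 0.65·10.162 = 6.605
Arc 4: start y=0.000, vy=6.605 → t=1.347, apex=2.224, x_land=101.554, impact vy=-6.605
  bounce: vy ← 0.65·6.605 = 4.294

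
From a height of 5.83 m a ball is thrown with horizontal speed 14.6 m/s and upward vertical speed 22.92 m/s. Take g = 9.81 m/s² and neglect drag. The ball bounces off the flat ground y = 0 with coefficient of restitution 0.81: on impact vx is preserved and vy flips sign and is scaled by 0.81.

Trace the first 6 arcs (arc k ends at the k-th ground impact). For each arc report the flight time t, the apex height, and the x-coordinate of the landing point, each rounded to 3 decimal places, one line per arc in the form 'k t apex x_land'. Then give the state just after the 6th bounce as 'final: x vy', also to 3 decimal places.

1 4.915 32.605 71.754
2 4.177 21.392 132.734
3 3.383 14.035 182.128
4 2.740 9.209 222.138
5 2.220 6.042 254.545
6 1.798 3.964 280.795
final: 280.795 7.143

Arc 1: start y=5.830, vy=22.920 → t=4.915, apex=32.605, x_land=71.754, impact vy=-25.293
  bounce: vy ← 0.81·25.293 = 20.487
Arc 2: start y=0.000, vy=20.487 → t=4.177, apex=21.392, x_land=132.734, impact vy=-20.487
  bounce: vy ← 0.81·20.487 = 16.594
Arc 3: start y=0.000, vy=16.594 → t=3.383, apex=14.035, x_land=182.128, impact vy=-16.594
  bounce: vy ← 0.81·16.594 = 13.441
Arc 4: start y=0.000, vy=13.441 → t=2.740, apex=9.209, x_land=222.138, impact vy=-13.441
  bounce: vy ← 0.81·13.441 = 10.888
Arc 5: start y=0.000, vy=10.888 → t=2.220, apex=6.042, x_land=254.545, impact vy=-10.888
  bounce: vy ← 0.81·10.888 = 8.819
Arc 6: start y=0.000, vy=8.819 → t=1.798, apex=3.964, x_land=280.795, impact vy=-8.819
  bounce: vy ← 0.81·8.819 = 7.143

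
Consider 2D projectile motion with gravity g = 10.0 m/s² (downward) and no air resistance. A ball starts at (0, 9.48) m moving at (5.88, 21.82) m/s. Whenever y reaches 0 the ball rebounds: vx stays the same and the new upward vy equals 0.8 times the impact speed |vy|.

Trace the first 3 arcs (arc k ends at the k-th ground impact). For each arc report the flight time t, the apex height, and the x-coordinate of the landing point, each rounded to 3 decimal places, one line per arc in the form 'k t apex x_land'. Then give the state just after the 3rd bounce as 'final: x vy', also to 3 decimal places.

Arc 1: start y=9.480, vy=21.820 → t=4.762, apex=33.286, x_land=28.001, impact vy=-25.801
  bounce: vy ← 0.8·25.801 = 20.641
Arc 2: start y=0.000, vy=20.641 → t=4.128, apex=21.303, x_land=52.275, impact vy=-20.641
  bounce: vy ← 0.8·20.641 = 16.513
Arc 3: start y=0.000, vy=16.513 → t=3.303, apex=13.634, x_land=71.695, impact vy=-16.513
  bounce: vy ← 0.8·16.513 = 13.210

1 4.762 33.286 28.001
2 4.128 21.303 52.275
3 3.303 13.634 71.695
final: 71.695 13.210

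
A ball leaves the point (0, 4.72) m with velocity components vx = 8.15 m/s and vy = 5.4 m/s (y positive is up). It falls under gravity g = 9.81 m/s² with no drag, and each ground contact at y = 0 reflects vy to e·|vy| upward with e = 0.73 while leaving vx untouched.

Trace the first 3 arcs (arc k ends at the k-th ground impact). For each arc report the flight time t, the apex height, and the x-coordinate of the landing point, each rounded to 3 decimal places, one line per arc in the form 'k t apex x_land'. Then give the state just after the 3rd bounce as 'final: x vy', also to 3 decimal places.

1 1.675 6.206 13.654
2 1.642 3.307 27.038
3 1.199 1.762 36.809
final: 36.809 4.293

Arc 1: start y=4.720, vy=5.400 → t=1.675, apex=6.206, x_land=13.654, impact vy=-11.035
  bounce: vy ← 0.73·11.035 = 8.055
Arc 2: start y=0.000, vy=8.055 → t=1.642, apex=3.307, x_land=27.038, impact vy=-8.055
  bounce: vy ← 0.73·8.055 = 5.880
Arc 3: start y=0.000, vy=5.880 → t=1.199, apex=1.762, x_land=36.809, impact vy=-5.880
  bounce: vy ← 0.73·5.880 = 4.293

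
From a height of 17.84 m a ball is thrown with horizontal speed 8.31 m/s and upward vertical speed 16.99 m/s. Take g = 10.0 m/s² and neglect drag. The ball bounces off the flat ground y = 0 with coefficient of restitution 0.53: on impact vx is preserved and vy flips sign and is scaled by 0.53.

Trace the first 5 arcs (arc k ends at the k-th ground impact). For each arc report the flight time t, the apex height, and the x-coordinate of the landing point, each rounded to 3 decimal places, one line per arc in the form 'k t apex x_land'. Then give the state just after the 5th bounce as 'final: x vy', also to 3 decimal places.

Arc 1: start y=17.840, vy=16.990 → t=4.240, apex=32.273, x_land=35.231, impact vy=-25.406
  bounce: vy ← 0.53·25.406 = 13.465
Arc 2: start y=0.000, vy=13.465 → t=2.693, apex=9.065, x_land=57.610, impact vy=-13.465
  bounce: vy ← 0.53·13.465 = 7.137
Arc 3: start y=0.000, vy=7.137 → t=1.427, apex=2.546, x_land=69.471, impact vy=-7.137
  bounce: vy ← 0.53·7.137 = 3.782
Arc 4: start y=0.000, vy=3.782 → t=0.756, apex=0.715, x_land=75.757, impact vy=-3.782
  bounce: vy ← 0.53·3.782 = 2.005
Arc 5: start y=0.000, vy=2.005 → t=0.401, apex=0.201, x_land=79.089, impact vy=-2.005
  bounce: vy ← 0.53·2.005 = 1.062

1 4.240 32.273 35.231
2 2.693 9.065 57.610
3 1.427 2.546 69.471
4 0.756 0.715 75.757
5 0.401 0.201 79.089
final: 79.089 1.062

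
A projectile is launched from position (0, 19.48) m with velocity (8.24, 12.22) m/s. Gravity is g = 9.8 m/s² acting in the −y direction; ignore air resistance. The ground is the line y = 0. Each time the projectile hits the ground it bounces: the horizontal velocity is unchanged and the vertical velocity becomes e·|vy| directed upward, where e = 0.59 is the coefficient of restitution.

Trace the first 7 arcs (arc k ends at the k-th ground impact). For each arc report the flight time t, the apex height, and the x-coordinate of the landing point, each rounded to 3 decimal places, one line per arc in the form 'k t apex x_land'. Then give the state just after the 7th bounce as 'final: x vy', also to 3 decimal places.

Arc 1: start y=19.480, vy=12.220 → t=3.599, apex=27.099, x_land=29.653, impact vy=-23.046
  bounce: vy ← 0.59·23.046 = 13.597
Arc 2: start y=0.000, vy=13.597 → t=2.775, apex=9.433, x_land=52.518, impact vy=-13.597
  bounce: vy ← 0.59·13.597 = 8.022
Arc 3: start y=0.000, vy=8.022 → t=1.637, apex=3.284, x_land=66.009, impact vy=-8.022
  bounce: vy ← 0.59·8.022 = 4.733
Arc 4: start y=0.000, vy=4.733 → t=0.966, apex=1.143, x_land=73.969, impact vy=-4.733
  bounce: vy ← 0.59·4.733 = 2.793
Arc 5: start y=0.000, vy=2.793 → t=0.570, apex=0.398, x_land=78.665, impact vy=-2.793
  bounce: vy ← 0.59·2.793 = 1.648
Arc 6: start y=0.000, vy=1.648 → t=0.336, apex=0.139, x_land=81.436, impact vy=-1.648
  bounce: vy ← 0.59·1.648 = 0.972
Arc 7: start y=0.000, vy=0.972 → t=0.198, apex=0.048, x_land=83.070, impact vy=-0.972
  bounce: vy ← 0.59·0.972 = 0.574

1 3.599 27.099 29.653
2 2.775 9.433 52.518
3 1.637 3.284 66.009
4 0.966 1.143 73.969
5 0.570 0.398 78.665
6 0.336 0.139 81.436
7 0.198 0.048 83.070
final: 83.070 0.574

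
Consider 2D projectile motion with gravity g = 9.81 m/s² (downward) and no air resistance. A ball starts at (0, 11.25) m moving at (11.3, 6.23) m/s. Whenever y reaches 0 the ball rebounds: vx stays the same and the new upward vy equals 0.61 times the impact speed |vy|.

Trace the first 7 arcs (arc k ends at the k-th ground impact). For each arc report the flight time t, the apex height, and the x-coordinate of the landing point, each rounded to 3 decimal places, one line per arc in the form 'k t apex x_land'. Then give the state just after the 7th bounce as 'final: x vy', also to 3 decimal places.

1 2.277 13.228 25.733
2 2.004 4.922 48.373
3 1.222 1.832 62.183
4 0.746 0.682 70.607
5 0.455 0.254 75.746
6 0.277 0.094 78.881
7 0.169 0.035 80.793
final: 80.793 0.506

Arc 1: start y=11.250, vy=6.230 → t=2.277, apex=13.228, x_land=25.733, impact vy=-16.110
  bounce: vy ← 0.61·16.110 = 9.827
Arc 2: start y=0.000, vy=9.827 → t=2.004, apex=4.922, x_land=48.373, impact vy=-9.827
  bounce: vy ← 0.61·9.827 = 5.995
Arc 3: start y=0.000, vy=5.995 → t=1.222, apex=1.832, x_land=62.183, impact vy=-5.995
  bounce: vy ← 0.61·5.995 = 3.657
Arc 4: start y=0.000, vy=3.657 → t=0.746, apex=0.682, x_land=70.607, impact vy=-3.657
  bounce: vy ← 0.61·3.657 = 2.231
Arc 5: start y=0.000, vy=2.231 → t=0.455, apex=0.254, x_land=75.746, impact vy=-2.231
  bounce: vy ← 0.61·2.231 = 1.361
Arc 6: start y=0.000, vy=1.361 → t=0.277, apex=0.094, x_land=78.881, impact vy=-1.361
  bounce: vy ← 0.61·1.361 = 0.830
Arc 7: start y=0.000, vy=0.830 → t=0.169, apex=0.035, x_land=80.793, impact vy=-0.830
  bounce: vy ← 0.61·0.830 = 0.506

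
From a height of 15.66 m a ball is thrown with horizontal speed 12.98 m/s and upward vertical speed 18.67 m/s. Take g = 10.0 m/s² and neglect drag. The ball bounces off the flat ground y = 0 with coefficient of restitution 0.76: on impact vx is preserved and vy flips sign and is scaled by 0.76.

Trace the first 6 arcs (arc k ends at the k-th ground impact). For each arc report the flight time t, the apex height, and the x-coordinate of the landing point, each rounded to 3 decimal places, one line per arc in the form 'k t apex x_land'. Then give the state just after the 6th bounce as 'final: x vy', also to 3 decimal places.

1 4.439 33.088 57.625
2 3.910 19.112 108.379
3 2.972 11.039 146.952
4 2.259 6.376 176.267
5 1.716 3.683 198.547
6 1.305 2.127 215.480
final: 215.480 4.957

Arc 1: start y=15.660, vy=18.670 → t=4.439, apex=33.088, x_land=57.625, impact vy=-25.725
  bounce: vy ← 0.76·25.725 = 19.551
Arc 2: start y=0.000, vy=19.551 → t=3.910, apex=19.112, x_land=108.379, impact vy=-19.551
  bounce: vy ← 0.76·19.551 = 14.859
Arc 3: start y=0.000, vy=14.859 → t=2.972, apex=11.039, x_land=146.952, impact vy=-14.859
  bounce: vy ← 0.76·14.859 = 11.293
Arc 4: start y=0.000, vy=11.293 → t=2.259, apex=6.376, x_land=176.267, impact vy=-11.293
  bounce: vy ← 0.76·11.293 = 8.582
Arc 5: start y=0.000, vy=8.582 → t=1.716, apex=3.683, x_land=198.547, impact vy=-8.582
  bounce: vy ← 0.76·8.582 = 6.523
Arc 6: start y=0.000, vy=6.523 → t=1.305, apex=2.127, x_land=215.480, impact vy=-6.523
  bounce: vy ← 0.76·6.523 = 4.957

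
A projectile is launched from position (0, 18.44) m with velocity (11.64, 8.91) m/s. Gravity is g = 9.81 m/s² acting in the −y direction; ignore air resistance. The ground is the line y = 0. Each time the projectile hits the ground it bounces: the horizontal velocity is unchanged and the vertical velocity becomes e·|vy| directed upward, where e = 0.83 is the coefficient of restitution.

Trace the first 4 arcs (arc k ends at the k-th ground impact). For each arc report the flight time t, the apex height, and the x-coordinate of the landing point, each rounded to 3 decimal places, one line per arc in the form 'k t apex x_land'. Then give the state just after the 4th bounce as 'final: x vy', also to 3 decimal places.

Arc 1: start y=18.440, vy=8.910 → t=3.049, apex=22.486, x_land=35.495, impact vy=-21.004
  bounce: vy ← 0.83·21.004 = 17.434
Arc 2: start y=0.000, vy=17.434 → t=3.554, apex=15.491, x_land=76.866, impact vy=-17.434
  bounce: vy ← 0.83·17.434 = 14.470
Arc 3: start y=0.000, vy=14.470 → t=2.950, apex=10.672, x_land=111.204, impact vy=-14.470
  bounce: vy ← 0.83·14.470 = 12.010
Arc 4: start y=0.000, vy=12.010 → t=2.449, apex=7.352, x_land=139.705, impact vy=-12.010
  bounce: vy ← 0.83·12.010 = 9.968

1 3.049 22.486 35.495
2 3.554 15.491 76.866
3 2.950 10.672 111.204
4 2.449 7.352 139.705
final: 139.705 9.968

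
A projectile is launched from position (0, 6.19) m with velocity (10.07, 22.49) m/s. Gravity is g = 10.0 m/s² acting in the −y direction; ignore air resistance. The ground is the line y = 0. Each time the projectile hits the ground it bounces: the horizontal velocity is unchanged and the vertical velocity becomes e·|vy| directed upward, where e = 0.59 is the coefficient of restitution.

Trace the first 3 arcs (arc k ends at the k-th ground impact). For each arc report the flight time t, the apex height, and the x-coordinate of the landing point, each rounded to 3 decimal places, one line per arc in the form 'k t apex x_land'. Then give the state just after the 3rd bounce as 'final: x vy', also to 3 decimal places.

1 4.758 31.480 47.915
2 2.961 10.958 77.731
3 1.747 3.815 95.322
final: 95.322 5.153

Arc 1: start y=6.190, vy=22.490 → t=4.758, apex=31.480, x_land=47.915, impact vy=-25.092
  bounce: vy ← 0.59·25.092 = 14.804
Arc 2: start y=0.000, vy=14.804 → t=2.961, apex=10.958, x_land=77.731, impact vy=-14.804
  bounce: vy ← 0.59·14.804 = 8.734
Arc 3: start y=0.000, vy=8.734 → t=1.747, apex=3.815, x_land=95.322, impact vy=-8.734
  bounce: vy ← 0.59·8.734 = 5.153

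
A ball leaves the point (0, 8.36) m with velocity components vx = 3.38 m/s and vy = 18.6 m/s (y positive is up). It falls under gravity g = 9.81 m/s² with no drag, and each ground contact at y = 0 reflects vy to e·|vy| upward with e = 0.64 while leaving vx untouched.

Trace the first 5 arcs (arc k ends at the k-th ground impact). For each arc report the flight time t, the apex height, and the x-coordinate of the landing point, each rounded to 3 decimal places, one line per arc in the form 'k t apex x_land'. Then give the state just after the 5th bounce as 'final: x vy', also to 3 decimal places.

Arc 1: start y=8.360, vy=18.600 → t=4.198, apex=25.993, x_land=14.189, impact vy=-22.583
  bounce: vy ← 0.64·22.583 = 14.453
Arc 2: start y=0.000, vy=14.453 → t=2.947, apex=10.647, x_land=24.149, impact vy=-14.453
  bounce: vy ← 0.64·14.453 = 9.250
Arc 3: start y=0.000, vy=9.250 → t=1.886, apex=4.361, x_land=30.523, impact vy=-9.250
  bounce: vy ← 0.64·9.250 = 5.920
Arc 4: start y=0.000, vy=5.920 → t=1.207, apex=1.786, x_land=34.602, impact vy=-5.920
  bounce: vy ← 0.64·5.920 = 3.789
Arc 5: start y=0.000, vy=3.789 → t=0.772, apex=0.732, x_land=37.213, impact vy=-3.789
  bounce: vy ← 0.64·3.789 = 2.425

1 4.198 25.993 14.189
2 2.947 10.647 24.149
3 1.886 4.361 30.523
4 1.207 1.786 34.602
5 0.772 0.732 37.213
final: 37.213 2.425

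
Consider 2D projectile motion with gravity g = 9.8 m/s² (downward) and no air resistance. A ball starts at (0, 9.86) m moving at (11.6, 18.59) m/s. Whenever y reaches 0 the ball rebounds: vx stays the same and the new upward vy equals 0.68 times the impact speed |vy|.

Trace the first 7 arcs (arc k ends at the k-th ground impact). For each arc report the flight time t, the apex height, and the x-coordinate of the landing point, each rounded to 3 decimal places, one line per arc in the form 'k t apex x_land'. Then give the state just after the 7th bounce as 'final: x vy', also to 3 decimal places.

1 4.266 27.492 49.481
2 3.221 12.712 86.849
3 2.191 5.878 112.260
4 1.490 2.718 129.539
5 1.013 1.257 141.289
6 0.689 0.581 149.278
7 0.468 0.269 154.711
final: 154.711 1.561

Arc 1: start y=9.860, vy=18.590 → t=4.266, apex=27.492, x_land=49.481, impact vy=-23.213
  bounce: vy ← 0.68·23.213 = 15.785
Arc 2: start y=0.000, vy=15.785 → t=3.221, apex=12.712, x_land=86.849, impact vy=-15.785
  bounce: vy ← 0.68·15.785 = 10.734
Arc 3: start y=0.000, vy=10.734 → t=2.191, apex=5.878, x_land=112.260, impact vy=-10.734
  bounce: vy ← 0.68·10.734 = 7.299
Arc 4: start y=0.000, vy=7.299 → t=1.490, apex=2.718, x_land=129.539, impact vy=-7.299
  bounce: vy ← 0.68·7.299 = 4.963
Arc 5: start y=0.000, vy=4.963 → t=1.013, apex=1.257, x_land=141.289, impact vy=-4.963
  bounce: vy ← 0.68·4.963 = 3.375
Arc 6: start y=0.000, vy=3.375 → t=0.689, apex=0.581, x_land=149.278, impact vy=-3.375
  bounce: vy ← 0.68·3.375 = 2.295
Arc 7: start y=0.000, vy=2.295 → t=0.468, apex=0.269, x_land=154.711, impact vy=-2.295
  bounce: vy ← 0.68·2.295 = 1.561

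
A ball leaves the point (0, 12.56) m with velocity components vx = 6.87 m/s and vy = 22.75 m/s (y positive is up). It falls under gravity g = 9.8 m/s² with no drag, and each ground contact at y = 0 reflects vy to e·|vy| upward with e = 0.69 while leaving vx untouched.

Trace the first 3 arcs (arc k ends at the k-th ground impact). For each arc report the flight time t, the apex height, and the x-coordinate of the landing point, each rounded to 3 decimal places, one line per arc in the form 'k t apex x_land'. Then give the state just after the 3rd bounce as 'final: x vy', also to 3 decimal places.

Arc 1: start y=12.560, vy=22.750 → t=5.141, apex=38.966, x_land=35.321, impact vy=-27.636
  bounce: vy ← 0.69·27.636 = 19.069
Arc 2: start y=0.000, vy=19.069 → t=3.892, apex=18.552, x_land=62.057, impact vy=-19.069
  bounce: vy ← 0.69·19.069 = 13.157
Arc 3: start y=0.000, vy=13.157 → t=2.685, apex=8.833, x_land=80.504, impact vy=-13.157
  bounce: vy ← 0.69·13.157 = 9.079

1 5.141 38.966 35.321
2 3.892 18.552 62.057
3 2.685 8.833 80.504
final: 80.504 9.079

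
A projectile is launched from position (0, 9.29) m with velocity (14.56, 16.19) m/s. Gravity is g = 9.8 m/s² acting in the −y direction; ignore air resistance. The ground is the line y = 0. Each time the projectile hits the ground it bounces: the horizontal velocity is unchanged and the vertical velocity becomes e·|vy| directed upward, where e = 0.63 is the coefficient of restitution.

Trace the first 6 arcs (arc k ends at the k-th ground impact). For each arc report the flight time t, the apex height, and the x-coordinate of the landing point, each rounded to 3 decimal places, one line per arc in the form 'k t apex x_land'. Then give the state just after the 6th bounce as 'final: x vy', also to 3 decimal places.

Arc 1: start y=9.290, vy=16.190 → t=3.803, apex=22.663, x_land=55.367, impact vy=-21.076
  bounce: vy ← 0.63·21.076 = 13.278
Arc 2: start y=0.000, vy=13.278 → t=2.710, apex=8.995, x_land=94.821, impact vy=-13.278
  bounce: vy ← 0.63·13.278 = 8.365
Arc 3: start y=0.000, vy=8.365 → t=1.707, apex=3.570, x_land=119.677, impact vy=-8.365
  bounce: vy ← 0.63·8.365 = 5.270
Arc 4: start y=0.000, vy=5.270 → t=1.076, apex=1.417, x_land=135.337, impact vy=-5.270
  bounce: vy ← 0.63·5.270 = 3.320
Arc 5: start y=0.000, vy=3.320 → t=0.678, apex=0.562, x_land=145.202, impact vy=-3.320
  bounce: vy ← 0.63·3.320 = 2.092
Arc 6: start y=0.000, vy=2.092 → t=0.427, apex=0.223, x_land=151.417, impact vy=-2.092
  bounce: vy ← 0.63·2.092 = 1.318

1 3.803 22.663 55.367
2 2.710 8.995 94.821
3 1.707 3.570 119.677
4 1.076 1.417 135.337
5 0.678 0.562 145.202
6 0.427 0.223 151.417
final: 151.417 1.318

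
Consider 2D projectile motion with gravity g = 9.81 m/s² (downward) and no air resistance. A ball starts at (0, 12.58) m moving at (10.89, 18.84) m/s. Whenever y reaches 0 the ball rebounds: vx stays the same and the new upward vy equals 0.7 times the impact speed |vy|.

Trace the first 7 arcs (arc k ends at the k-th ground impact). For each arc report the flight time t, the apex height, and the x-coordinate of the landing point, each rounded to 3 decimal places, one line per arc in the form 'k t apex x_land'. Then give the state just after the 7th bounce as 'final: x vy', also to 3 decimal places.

1 4.421 30.671 48.146
2 3.501 15.029 86.270
3 2.451 7.364 112.957
4 1.715 3.608 131.638
5 1.201 1.768 144.714
6 0.841 0.866 153.868
7 0.588 0.425 160.275
final: 160.275 2.020

Arc 1: start y=12.580, vy=18.840 → t=4.421, apex=30.671, x_land=48.146, impact vy=-24.531
  bounce: vy ← 0.7·24.531 = 17.172
Arc 2: start y=0.000, vy=17.172 → t=3.501, apex=15.029, x_land=86.270, impact vy=-17.172
  bounce: vy ← 0.7·17.172 = 12.020
Arc 3: start y=0.000, vy=12.020 → t=2.451, apex=7.364, x_land=112.957, impact vy=-12.020
  bounce: vy ← 0.7·12.020 = 8.414
Arc 4: start y=0.000, vy=8.414 → t=1.715, apex=3.608, x_land=131.638, impact vy=-8.414
  bounce: vy ← 0.7·8.414 = 5.890
Arc 5: start y=0.000, vy=5.890 → t=1.201, apex=1.768, x_land=144.714, impact vy=-5.890
  bounce: vy ← 0.7·5.890 = 4.123
Arc 6: start y=0.000, vy=4.123 → t=0.841, apex=0.866, x_land=153.868, impact vy=-4.123
  bounce: vy ← 0.7·4.123 = 2.886
Arc 7: start y=0.000, vy=2.886 → t=0.588, apex=0.425, x_land=160.275, impact vy=-2.886
  bounce: vy ← 0.7·2.886 = 2.020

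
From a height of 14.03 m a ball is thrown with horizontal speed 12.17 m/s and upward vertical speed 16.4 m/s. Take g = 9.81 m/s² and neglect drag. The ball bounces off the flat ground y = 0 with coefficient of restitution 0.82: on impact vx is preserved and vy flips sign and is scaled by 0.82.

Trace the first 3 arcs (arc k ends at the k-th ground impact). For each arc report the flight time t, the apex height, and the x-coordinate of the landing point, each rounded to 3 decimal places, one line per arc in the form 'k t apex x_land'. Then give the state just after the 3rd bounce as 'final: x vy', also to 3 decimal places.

Arc 1: start y=14.030, vy=16.400 → t=4.050, apex=27.738, x_land=49.286, impact vy=-23.329
  bounce: vy ← 0.82·23.329 = 19.130
Arc 2: start y=0.000, vy=19.130 → t=3.900, apex=18.651, x_land=96.749, impact vy=-19.130
  bounce: vy ← 0.82·19.130 = 15.686
Arc 3: start y=0.000, vy=15.686 → t=3.198, apex=12.541, x_land=135.669, impact vy=-15.686
  bounce: vy ← 0.82·15.686 = 12.863

1 4.050 27.738 49.286
2 3.900 18.651 96.749
3 3.198 12.541 135.669
final: 135.669 12.863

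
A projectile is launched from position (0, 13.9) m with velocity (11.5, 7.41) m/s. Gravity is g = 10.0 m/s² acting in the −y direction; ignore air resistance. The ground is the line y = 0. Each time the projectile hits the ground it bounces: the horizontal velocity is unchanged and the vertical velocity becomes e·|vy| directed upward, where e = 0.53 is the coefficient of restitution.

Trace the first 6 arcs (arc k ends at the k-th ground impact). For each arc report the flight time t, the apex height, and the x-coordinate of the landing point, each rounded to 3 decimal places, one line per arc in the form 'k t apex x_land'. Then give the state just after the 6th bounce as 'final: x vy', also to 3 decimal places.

1 2.566 16.645 29.504
2 1.934 4.676 51.746
3 1.025 1.313 63.534
4 0.543 0.369 69.781
5 0.288 0.104 73.093
6 0.153 0.029 74.848
final: 74.848 0.404

Arc 1: start y=13.900, vy=7.410 → t=2.566, apex=16.645, x_land=29.504, impact vy=-18.246
  bounce: vy ← 0.53·18.246 = 9.670
Arc 2: start y=0.000, vy=9.670 → t=1.934, apex=4.676, x_land=51.746, impact vy=-9.670
  bounce: vy ← 0.53·9.670 = 5.125
Arc 3: start y=0.000, vy=5.125 → t=1.025, apex=1.313, x_land=63.534, impact vy=-5.125
  bounce: vy ← 0.53·5.125 = 2.716
Arc 4: start y=0.000, vy=2.716 → t=0.543, apex=0.369, x_land=69.781, impact vy=-2.716
  bounce: vy ← 0.53·2.716 = 1.440
Arc 5: start y=0.000, vy=1.440 → t=0.288, apex=0.104, x_land=73.093, impact vy=-1.440
  bounce: vy ← 0.53·1.440 = 0.763
Arc 6: start y=0.000, vy=0.763 → t=0.153, apex=0.029, x_land=74.848, impact vy=-0.763
  bounce: vy ← 0.53·0.763 = 0.404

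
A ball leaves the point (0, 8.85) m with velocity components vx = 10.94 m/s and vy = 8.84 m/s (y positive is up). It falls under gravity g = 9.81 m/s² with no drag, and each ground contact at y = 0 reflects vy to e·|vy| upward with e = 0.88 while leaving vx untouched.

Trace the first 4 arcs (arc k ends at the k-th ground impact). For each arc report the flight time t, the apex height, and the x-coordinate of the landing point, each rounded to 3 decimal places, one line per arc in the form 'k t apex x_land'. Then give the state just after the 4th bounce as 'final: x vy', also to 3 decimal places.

1 2.519 12.833 27.554
2 2.847 9.938 58.698
3 2.505 7.696 86.104
4 2.205 5.960 110.222
final: 110.222 9.516

Arc 1: start y=8.850, vy=8.840 → t=2.519, apex=12.833, x_land=27.554, impact vy=-15.868
  bounce: vy ← 0.88·15.868 = 13.964
Arc 2: start y=0.000, vy=13.964 → t=2.847, apex=9.938, x_land=58.698, impact vy=-13.964
  bounce: vy ← 0.88·13.964 = 12.288
Arc 3: start y=0.000, vy=12.288 → t=2.505, apex=7.696, x_land=86.104, impact vy=-12.288
  bounce: vy ← 0.88·12.288 = 10.813
Arc 4: start y=0.000, vy=10.813 → t=2.205, apex=5.960, x_land=110.222, impact vy=-10.813
  bounce: vy ← 0.88·10.813 = 9.516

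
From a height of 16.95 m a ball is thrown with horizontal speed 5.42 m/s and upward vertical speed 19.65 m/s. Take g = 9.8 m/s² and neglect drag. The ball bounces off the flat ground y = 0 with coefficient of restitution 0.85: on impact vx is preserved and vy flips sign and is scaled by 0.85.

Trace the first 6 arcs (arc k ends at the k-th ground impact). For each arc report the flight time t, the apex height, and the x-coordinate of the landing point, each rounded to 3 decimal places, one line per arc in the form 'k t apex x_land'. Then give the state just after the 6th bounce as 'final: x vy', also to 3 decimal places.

Arc 1: start y=16.950, vy=19.650 → t=4.740, apex=36.650, x_land=25.691, impact vy=-26.802
  bounce: vy ← 0.85·26.802 = 22.782
Arc 2: start y=0.000, vy=22.782 → t=4.649, apex=26.480, x_land=50.890, impact vy=-22.782
  bounce: vy ← 0.85·22.782 = 19.364
Arc 3: start y=0.000, vy=19.364 → t=3.952, apex=19.132, x_land=72.309, impact vy=-19.364
  bounce: vy ← 0.85·19.364 = 16.460
Arc 4: start y=0.000, vy=16.460 → t=3.359, apex=13.823, x_land=90.516, impact vy=-16.460
  bounce: vy ← 0.85·16.460 = 13.991
Arc 5: start y=0.000, vy=13.991 → t=2.855, apex=9.987, x_land=105.991, impact vy=-13.991
  bounce: vy ← 0.85·13.991 = 11.892
Arc 6: start y=0.000, vy=11.892 → t=2.427, apex=7.215, x_land=119.146, impact vy=-11.892
  bounce: vy ← 0.85·11.892 = 10.108

1 4.740 36.650 25.691
2 4.649 26.480 50.890
3 3.952 19.132 72.309
4 3.359 13.823 90.516
5 2.855 9.987 105.991
6 2.427 7.215 119.146
final: 119.146 10.108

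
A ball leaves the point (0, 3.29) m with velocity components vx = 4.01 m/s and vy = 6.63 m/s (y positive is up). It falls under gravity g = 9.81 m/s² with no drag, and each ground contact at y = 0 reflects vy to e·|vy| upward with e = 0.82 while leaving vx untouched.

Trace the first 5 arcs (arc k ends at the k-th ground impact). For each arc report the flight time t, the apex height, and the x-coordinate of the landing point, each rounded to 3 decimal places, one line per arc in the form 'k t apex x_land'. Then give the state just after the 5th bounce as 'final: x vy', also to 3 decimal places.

1 1.738 5.530 6.968
2 1.741 3.719 13.951
3 1.428 2.500 19.677
4 1.171 1.681 24.373
5 0.960 1.130 28.223
final: 28.223 3.862

Arc 1: start y=3.290, vy=6.630 → t=1.738, apex=5.530, x_land=6.968, impact vy=-10.417
  bounce: vy ← 0.82·10.417 = 8.542
Arc 2: start y=0.000, vy=8.542 → t=1.741, apex=3.719, x_land=13.951, impact vy=-8.542
  bounce: vy ← 0.82·8.542 = 7.004
Arc 3: start y=0.000, vy=7.004 → t=1.428, apex=2.500, x_land=19.677, impact vy=-7.004
  bounce: vy ← 0.82·7.004 = 5.743
Arc 4: start y=0.000, vy=5.743 → t=1.171, apex=1.681, x_land=24.373, impact vy=-5.743
  bounce: vy ← 0.82·5.743 = 4.710
Arc 5: start y=0.000, vy=4.710 → t=0.960, apex=1.130, x_land=28.223, impact vy=-4.710
  bounce: vy ← 0.82·4.710 = 3.862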